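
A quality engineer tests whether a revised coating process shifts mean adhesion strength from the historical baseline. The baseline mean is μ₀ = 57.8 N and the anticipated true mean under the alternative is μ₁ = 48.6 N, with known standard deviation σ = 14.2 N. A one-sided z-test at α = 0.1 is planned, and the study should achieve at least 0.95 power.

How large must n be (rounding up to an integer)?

n = 21

Standardized effect: d = |μ₁ − μ₀| / σ = |48.6 − 57.8| / 14.2 = 0.6479
Set Φ(δ − 1.282) = 0.95; then δ − 1.282 = Φ⁻¹(0.95) = 1.645, giving δ = 2.926.
δ = d·√n ⇒ n = (δ/d)² = (2.926 / 0.6479)² = 20.40.
Rounding up, n = 21.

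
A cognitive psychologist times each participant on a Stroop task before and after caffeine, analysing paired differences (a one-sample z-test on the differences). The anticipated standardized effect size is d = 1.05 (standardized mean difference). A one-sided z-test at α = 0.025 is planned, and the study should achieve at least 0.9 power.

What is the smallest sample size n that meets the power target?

n = 10

Set Φ(δ − 1.960) = 0.9; then δ − 1.960 = Φ⁻¹(0.9) = 1.282, giving δ = 3.242.
δ = d·√n ⇒ n = (δ/d)² = (3.242 / 1.05)² = 9.53.
Rounding up, n = 10.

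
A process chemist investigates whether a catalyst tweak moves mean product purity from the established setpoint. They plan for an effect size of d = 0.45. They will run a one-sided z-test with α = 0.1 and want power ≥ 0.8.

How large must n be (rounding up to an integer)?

For power 0.8 need Φ(δ − z_{0.1}) = 0.8, so δ = z_{0.1} + z_{0.20} = 1.282 + 0.842 = 2.123.
δ = d·√n ⇒ n = (δ/d)² = (2.123 / 0.45)² = 22.26.
Rounding up, n = 23.

n = 23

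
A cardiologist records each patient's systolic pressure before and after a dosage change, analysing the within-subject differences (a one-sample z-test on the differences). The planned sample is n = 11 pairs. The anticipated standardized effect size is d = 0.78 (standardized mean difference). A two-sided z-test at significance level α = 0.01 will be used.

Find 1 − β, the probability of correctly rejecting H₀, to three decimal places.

Noncentrality parameter: δ = d·√n = 0.78 × √11 = 2.5870
Critical value for a two-sided test at α = 0.01: z_{α/2} = 2.576.
Power = Φ(δ − 2.576) + Φ(−δ − 2.576) = Φ(0.011) + Φ(-5.163) = 0.5044 + 0.0000 = 0.5044.

Power ≈ 0.504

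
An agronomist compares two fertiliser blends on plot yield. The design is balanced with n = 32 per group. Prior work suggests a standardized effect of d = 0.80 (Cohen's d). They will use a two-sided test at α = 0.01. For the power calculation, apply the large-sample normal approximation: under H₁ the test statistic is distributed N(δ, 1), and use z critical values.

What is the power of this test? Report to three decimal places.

Noncentrality parameter: δ = d·√(n/2) = 0.80 × √(32/2) = 3.2000
Critical value for a two-sided test at α = 0.01: z_{α/2} = 2.576.
Power = Φ(δ − 2.576) + Φ(−δ − 2.576) = Φ(0.624) + Φ(-5.776) = 0.7337 + 0.0000 = 0.7337.

Power ≈ 0.734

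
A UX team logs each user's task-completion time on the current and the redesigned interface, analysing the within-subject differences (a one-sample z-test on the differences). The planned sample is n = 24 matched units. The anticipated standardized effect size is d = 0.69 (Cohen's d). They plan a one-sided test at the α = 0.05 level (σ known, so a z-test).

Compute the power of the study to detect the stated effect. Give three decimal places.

Power ≈ 0.959

Noncentrality parameter: δ = d·√n = 0.69 × √24 = 3.3803
One-sided α = 0.05 → critical value z_{0.05} = 1.645.
Power = P(Z > 1.645 − δ) = Φ(1.735) = 0.9587.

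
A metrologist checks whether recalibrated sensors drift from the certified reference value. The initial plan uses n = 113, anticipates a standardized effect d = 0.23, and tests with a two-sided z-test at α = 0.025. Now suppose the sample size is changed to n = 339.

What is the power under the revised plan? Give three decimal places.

Power ≈ 0.977

With n = 339: δ = d·√n = 0.23 × √339 = 4.2347. Critical value z_{0.0125} = 2.241.
Revised power = Φ(δ − 2.241) + Φ(−δ − 2.241) = Φ(1.993) + Φ(-6.476) = 0.9769 + 0.0000 = 0.9769.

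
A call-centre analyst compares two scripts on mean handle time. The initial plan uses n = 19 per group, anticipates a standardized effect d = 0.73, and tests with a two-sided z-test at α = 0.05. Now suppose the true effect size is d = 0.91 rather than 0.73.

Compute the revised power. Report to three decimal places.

With d = 0.91: δ = d·√(n/2) = 0.91 × √(19/2) = 2.8048. Critical value z_{0.025} = 1.960.
Revised power = Φ(δ − 1.960) + Φ(−δ − 1.960) = Φ(0.845) + Φ(-4.765) = 0.8009 + 0.0000 = 0.8009.

Power ≈ 0.801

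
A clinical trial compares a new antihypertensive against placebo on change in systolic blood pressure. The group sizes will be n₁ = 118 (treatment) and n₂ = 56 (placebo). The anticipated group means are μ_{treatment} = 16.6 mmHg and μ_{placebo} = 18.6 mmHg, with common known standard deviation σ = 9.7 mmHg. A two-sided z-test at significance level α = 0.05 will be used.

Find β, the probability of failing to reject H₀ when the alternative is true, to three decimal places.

Standardized effect: d = |μ_{treatment} − μ_{placebo}| / σ = |16.6 − 18.6| / 9.7 = 0.2062
Noncentrality parameter: δ = d / √(1/n₁ + 1/n₂) = 0.2062 / √(1/118 + 1/56) = 1.2706
Critical value for a two-sided test at α = 0.05: z_{α/2} = 1.960.
Power = Φ(δ − 1.960) + Φ(−δ − 1.960) = Φ(-0.689) + Φ(-3.231) = 0.2453 + 0.0006 = 0.2459.
Type II error: β = 1 − power = 1 − 0.2459 = 0.7541.

β ≈ 0.754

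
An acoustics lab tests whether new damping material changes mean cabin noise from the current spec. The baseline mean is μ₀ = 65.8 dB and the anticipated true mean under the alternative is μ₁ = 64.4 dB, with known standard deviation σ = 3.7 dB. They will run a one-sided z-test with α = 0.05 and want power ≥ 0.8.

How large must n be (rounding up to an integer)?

n = 44

Standardized effect: d = |μ₁ − μ₀| / σ = |64.4 − 65.8| / 3.7 = 0.3784
Set Φ(δ − 1.645) = 0.8; then δ − 1.645 = Φ⁻¹(0.8) = 0.842, giving δ = 2.486.
δ = d·√n ⇒ n = (δ/d)² = (2.486 / 0.3784)² = 43.18.
Rounding up, n = 44.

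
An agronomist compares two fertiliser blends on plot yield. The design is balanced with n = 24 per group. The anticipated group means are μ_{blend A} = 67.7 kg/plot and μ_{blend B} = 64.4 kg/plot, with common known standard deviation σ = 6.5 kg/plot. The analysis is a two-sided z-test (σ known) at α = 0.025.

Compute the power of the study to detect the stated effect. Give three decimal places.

Standardized effect: d = |μ_{blend A} − μ_{blend B}| / σ = |67.7 − 64.4| / 6.5 = 0.5077
Noncentrality parameter: δ = d·√(n/2) = 0.5077 × √(24/2) = 1.7587
Two-sided α = 0.025 → critical value z_{0.0125} = 2.241.
Power = Φ(δ − 2.241) + Φ(−δ − 2.241) = Φ(-0.483) + Φ(-4.000) = 0.3147 + 0.0000 = 0.3147.

Power ≈ 0.315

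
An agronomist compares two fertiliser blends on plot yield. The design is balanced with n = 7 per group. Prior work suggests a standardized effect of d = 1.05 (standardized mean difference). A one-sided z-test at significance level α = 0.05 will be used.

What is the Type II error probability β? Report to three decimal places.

β ≈ 0.375

Noncentrality parameter: δ = d·√(n/2) = 1.05 × √(7/2) = 1.9644
One-sided α = 0.05 → critical value z_{0.05} = 1.645.
Power = Φ(δ − 1.645) = Φ(0.320) = 0.6253.
Type II error: β = 1 − power = 1 − 0.6253 = 0.3747.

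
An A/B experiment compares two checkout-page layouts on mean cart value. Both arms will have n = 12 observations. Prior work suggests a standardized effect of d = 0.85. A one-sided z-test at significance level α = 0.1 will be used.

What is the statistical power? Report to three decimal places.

Noncentrality parameter: δ = d·√(n/2) = 0.85 × √(12/2) = 2.0821
Critical value for a one-sided test at α = 0.1: z_α = 1.282.
Power = Φ(δ − 1.282) = Φ(0.801) = 0.7883.

Power ≈ 0.788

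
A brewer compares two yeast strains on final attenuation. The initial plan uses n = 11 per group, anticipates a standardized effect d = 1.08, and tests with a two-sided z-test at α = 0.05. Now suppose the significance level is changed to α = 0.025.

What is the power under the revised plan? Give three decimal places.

Power ≈ 0.615

δ = d·√(n/2) = 1.08 × √(11/2) = 2.5328 (unchanged). New critical value: z_{0.0125} = 2.241.
Revised power = Φ(δ − 2.241) + Φ(−δ − 2.241) = Φ(0.291) + Φ(-4.774) = 0.6146 + 0.0000 = 0.6146.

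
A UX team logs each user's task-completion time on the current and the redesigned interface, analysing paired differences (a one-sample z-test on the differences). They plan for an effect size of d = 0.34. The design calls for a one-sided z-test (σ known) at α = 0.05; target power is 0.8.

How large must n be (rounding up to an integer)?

For power 0.8 need Φ(δ − z_{0.05}) = 0.8, so δ = z_{0.05} + z_{0.20} = 1.645 + 0.842 = 2.486.
δ = d·√n ⇒ n = (δ/d)² = (2.486 / 0.34)² = 53.48.
Round up to the next whole unit.

n = 54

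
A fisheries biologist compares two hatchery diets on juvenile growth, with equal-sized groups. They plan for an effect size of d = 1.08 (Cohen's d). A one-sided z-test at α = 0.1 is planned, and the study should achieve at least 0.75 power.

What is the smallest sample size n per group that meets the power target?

n = 7 per group

For power 0.75 need Φ(δ − z_{0.1}) = 0.75, so δ = z_{0.1} + z_{0.25} = 1.282 + 0.674 = 1.956.
δ = d·√(n/2) ⇒ n = 2(δ/d)² = 2 × (1.956 / 1.08)² = 6.56.
Round up to the next whole unit.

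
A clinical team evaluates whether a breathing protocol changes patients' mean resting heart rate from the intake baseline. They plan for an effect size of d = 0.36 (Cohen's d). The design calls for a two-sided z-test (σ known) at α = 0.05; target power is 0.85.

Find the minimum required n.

Set Φ(δ − 1.960) = 0.85; then δ − 1.960 = Φ⁻¹(0.85) = 1.036, giving δ = 2.996.
(For δ > 0 the lower-tail rejection region contributes negligibly to power, so the one-term inversion is standard.)
δ = d·√n ⇒ n = (δ/d)² = (2.996 / 0.36)² = 69.28.
Round up to the next whole unit.

n = 70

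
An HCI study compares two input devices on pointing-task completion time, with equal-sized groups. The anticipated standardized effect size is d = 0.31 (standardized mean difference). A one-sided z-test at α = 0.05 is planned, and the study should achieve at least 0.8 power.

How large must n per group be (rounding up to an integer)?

Set Φ(δ − 1.645) = 0.8; then δ − 1.645 = Φ⁻¹(0.8) = 0.842, giving δ = 2.486.
δ = d·√(n/2) ⇒ n = 2(δ/d)² = 2 × (2.486 / 0.31)² = 128.67.
Rounding up, n = 129 per group.

n = 129 per group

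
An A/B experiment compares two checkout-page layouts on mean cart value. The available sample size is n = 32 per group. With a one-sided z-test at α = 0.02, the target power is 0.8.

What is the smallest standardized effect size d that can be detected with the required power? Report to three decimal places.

Need Φ(δ − 2.054) = 0.8, so δ = 2.054 + 0.842 = 2.895.
δ = d·√(n/2) ⇒ d = δ/√(n/2) = 2.895/√(32/2) = 0.7238.

d ≈ 0.724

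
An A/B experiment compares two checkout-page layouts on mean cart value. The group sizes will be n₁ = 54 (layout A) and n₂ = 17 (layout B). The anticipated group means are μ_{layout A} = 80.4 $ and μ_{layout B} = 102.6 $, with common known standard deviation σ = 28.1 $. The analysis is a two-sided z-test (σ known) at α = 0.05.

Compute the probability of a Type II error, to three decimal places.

Standardized effect: d = |μ_{layout A} − μ_{layout B}| / σ = |80.4 − 102.6| / 28.1 = 0.7900
Noncentrality parameter: λ = d / √(1/n₁ + 1/n₂) = 0.7900 / √(1/54 + 1/17) = 2.8408
Critical value for a two-sided test at α = 0.05: z_{α/2} = 1.960.
Power = Φ(λ − 1.960) + Φ(−λ − 1.960) = Φ(0.881) + Φ(-4.801) = 0.8108 + 0.0000 = 0.8108.
Type II error: β = 1 − power = 1 − 0.8108 = 0.1892.

β ≈ 0.189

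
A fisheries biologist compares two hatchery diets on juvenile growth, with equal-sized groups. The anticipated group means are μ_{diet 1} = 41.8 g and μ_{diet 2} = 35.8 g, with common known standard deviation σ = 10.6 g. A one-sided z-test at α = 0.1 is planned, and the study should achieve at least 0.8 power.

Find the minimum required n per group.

Standardized effect: d = |μ_{diet 1} − μ_{diet 2}| / σ = |41.8 − 35.8| / 10.6 = 0.5660
Set Φ(δ − 1.282) = 0.8; then δ − 1.282 = Φ⁻¹(0.8) = 0.842, giving δ = 2.123.
δ = d·√(n/2) ⇒ n = 2(δ/d)² = 2 × (2.123 / 0.5660)² = 28.14.
Rounding up, n = 29 per group.

n = 29 per group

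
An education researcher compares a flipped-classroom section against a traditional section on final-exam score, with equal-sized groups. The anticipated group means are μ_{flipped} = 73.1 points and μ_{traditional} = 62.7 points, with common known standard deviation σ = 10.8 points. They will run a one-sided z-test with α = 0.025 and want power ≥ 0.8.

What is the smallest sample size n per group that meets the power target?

n = 17 per group

Standardized effect: d = |μ_{flipped} − μ_{traditional}| / σ = |73.1 − 62.7| / 10.8 = 0.9630
Set Φ(δ − 1.960) = 0.8; then δ − 1.960 = Φ⁻¹(0.8) = 0.842, giving δ = 2.802.
δ = d·√(n/2) ⇒ n = 2(δ/d)² = 2 × (2.802 / 0.9630)² = 16.93.
Round up to the next whole unit.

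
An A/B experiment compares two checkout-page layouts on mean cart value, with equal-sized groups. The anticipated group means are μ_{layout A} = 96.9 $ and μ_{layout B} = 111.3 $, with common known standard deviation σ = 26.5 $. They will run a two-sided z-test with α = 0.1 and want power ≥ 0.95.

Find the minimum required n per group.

n = 74 per group

Standardized effect: d = |μ_{layout A} − μ_{layout B}| / σ = |96.9 − 111.3| / 26.5 = 0.5434
For power 0.95 need Φ(δ − z_{0.05}) = 0.95, so δ = z_{0.05} + z_{0.05} = 1.645 + 1.645 = 3.290.
(The Φ(−δ − z_{α/2}) term is vanishingly small for δ > 0 and is dropped in the standard sample-size formula.)
δ = d·√(n/2) ⇒ n = 2(δ/d)² = 2 × (3.290 / 0.5434)² = 73.30.
Rounding up, n = 74 per group.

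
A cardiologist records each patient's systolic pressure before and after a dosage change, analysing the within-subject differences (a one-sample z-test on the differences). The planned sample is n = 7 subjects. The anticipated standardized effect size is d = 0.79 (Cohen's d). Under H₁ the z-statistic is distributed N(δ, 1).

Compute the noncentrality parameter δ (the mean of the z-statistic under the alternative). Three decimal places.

δ = d·√n = 0.79 × √7 = 2.0901

δ ≈ 2.090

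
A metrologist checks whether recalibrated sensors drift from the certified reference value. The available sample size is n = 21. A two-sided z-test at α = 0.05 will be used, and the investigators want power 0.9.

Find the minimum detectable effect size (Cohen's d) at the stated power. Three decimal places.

d ≈ 0.707

Required noncentrality: δ = z_{0.025} + z_{0.10} = 1.960 + 1.282 = 3.242.
(The second rejection-region term Φ(−δ − z_{α/2}) is negligible and dropped.)
δ = d·√n ⇒ d = δ/√n = 3.242/√21 = 0.7074.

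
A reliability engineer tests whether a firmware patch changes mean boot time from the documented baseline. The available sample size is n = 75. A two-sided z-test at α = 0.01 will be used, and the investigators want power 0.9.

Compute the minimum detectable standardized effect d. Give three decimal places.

d ≈ 0.445

Required noncentrality: δ = z_{0.005} + z_{0.10} = 2.576 + 1.282 = 3.857.
(Lower-tail contribution to power is negligible for δ > 0.)
δ = d·√n ⇒ d = δ/√n = 3.857/√75 = 0.4454.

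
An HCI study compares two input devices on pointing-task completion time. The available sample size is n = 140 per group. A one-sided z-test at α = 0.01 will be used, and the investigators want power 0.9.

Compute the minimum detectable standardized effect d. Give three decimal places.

d ≈ 0.431

Required noncentrality: δ = z_{0.01} + z_{0.10} = 2.326 + 1.282 = 3.608.
δ = d·√(n/2) ⇒ d = δ/√(n/2) = 3.608/√(140/2) = 0.4312.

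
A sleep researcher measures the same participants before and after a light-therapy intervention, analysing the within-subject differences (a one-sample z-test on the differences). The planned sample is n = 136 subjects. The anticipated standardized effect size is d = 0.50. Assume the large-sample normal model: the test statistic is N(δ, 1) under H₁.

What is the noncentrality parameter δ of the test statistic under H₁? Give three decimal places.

δ = d·√n = 0.50 × √136 = 5.8310

δ ≈ 5.831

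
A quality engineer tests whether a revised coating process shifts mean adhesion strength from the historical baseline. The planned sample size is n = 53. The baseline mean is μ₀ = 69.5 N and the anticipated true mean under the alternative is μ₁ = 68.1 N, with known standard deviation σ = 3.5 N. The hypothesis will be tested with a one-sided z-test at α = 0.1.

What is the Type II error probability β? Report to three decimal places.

β ≈ 0.051

Standardized effect: d = |μ₁ − μ₀| / σ = |68.1 − 69.5| / 3.5 = 0.4000
Noncentrality parameter: δ = d·√n = 0.4000 × √53 = 2.9120
Critical value for a one-sided test at α = 0.1: z_α = 1.282.
Power = P(Z > 1.282 − δ) = Φ(1.630) = 0.9485.
Type II error: β = 1 − power = 1 − 0.9485 = 0.0515.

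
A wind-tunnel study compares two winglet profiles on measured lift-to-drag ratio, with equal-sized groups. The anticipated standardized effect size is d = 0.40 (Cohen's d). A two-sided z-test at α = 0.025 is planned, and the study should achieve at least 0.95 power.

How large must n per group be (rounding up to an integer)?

n = 189 per group

For power 0.95 need Φ(δ − z_{0.0125}) = 0.95, so δ = z_{0.0125} + z_{0.05} = 2.241 + 1.645 = 3.886.
(For δ > 0 the lower-tail rejection region contributes negligibly to power, so the one-term inversion is standard.)
δ = d·√(n/2) ⇒ n = 2(δ/d)² = 2 × (3.886 / 0.40)² = 188.79.
Round up to the next whole unit.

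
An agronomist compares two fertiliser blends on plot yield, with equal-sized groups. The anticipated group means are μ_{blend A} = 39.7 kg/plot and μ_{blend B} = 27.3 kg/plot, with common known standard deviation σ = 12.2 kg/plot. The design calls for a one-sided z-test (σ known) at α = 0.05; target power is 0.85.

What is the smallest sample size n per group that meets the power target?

Standardized effect: d = |μ_{blend A} − μ_{blend B}| / σ = |39.7 − 27.3| / 12.2 = 1.0164
Set Φ(δ − 1.645) = 0.85; then δ − 1.645 = Φ⁻¹(0.85) = 1.036, giving δ = 2.681.
δ = d·√(n/2) ⇒ n = 2(δ/d)² = 2 × (2.681 / 1.0164)² = 13.92.
Round up to the next whole unit.

n = 14 per group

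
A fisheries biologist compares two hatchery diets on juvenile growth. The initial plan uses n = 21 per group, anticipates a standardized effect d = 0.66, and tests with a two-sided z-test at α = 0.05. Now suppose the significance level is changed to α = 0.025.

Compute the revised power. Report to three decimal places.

Power ≈ 0.459

δ = d·√(n/2) = 0.66 × √(21/2) = 2.1386 (unchanged). New critical value: z_{0.0125} = 2.241.
Revised power = Φ(δ − 2.241) + Φ(−δ − 2.241) = Φ(-0.103) + Φ(-4.380) = 0.4591 + 0.0000 = 0.4591.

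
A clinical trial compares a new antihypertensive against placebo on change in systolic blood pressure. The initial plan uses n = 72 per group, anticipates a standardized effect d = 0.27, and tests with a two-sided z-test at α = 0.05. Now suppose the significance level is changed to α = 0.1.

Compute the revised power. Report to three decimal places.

δ = d·√(n/2) = 0.27 × √(72/2) = 1.6200 (unchanged). New critical value: z_{0.05} = 1.645.
Revised power = Φ(δ − 1.645) + Φ(−δ − 1.645) = Φ(-0.025) + Φ(-3.265) = 0.4901 + 0.0005 = 0.4906.

Power ≈ 0.491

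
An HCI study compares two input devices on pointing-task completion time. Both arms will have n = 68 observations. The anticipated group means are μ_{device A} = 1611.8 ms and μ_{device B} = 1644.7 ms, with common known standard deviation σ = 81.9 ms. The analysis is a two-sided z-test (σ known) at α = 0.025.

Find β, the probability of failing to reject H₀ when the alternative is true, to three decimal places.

β ≈ 0.460

Standardized effect: d = |μ_{device A} − μ_{device B}| / σ = |1611.8 − 1644.7| / 81.9 = 0.4017
Noncentrality parameter: δ = d·√(n/2) = 0.4017 × √(68/2) = 2.3423
Critical value for a two-sided test at α = 0.025: z_{α/2} = 2.241.
Power = Φ(δ − 2.241) + Φ(−δ − 2.241) = Φ(0.101) + Φ(-4.584) = 0.5402 + 0.0000 = 0.5402.
Type II error: β = 1 − power = 1 − 0.5402 = 0.4598.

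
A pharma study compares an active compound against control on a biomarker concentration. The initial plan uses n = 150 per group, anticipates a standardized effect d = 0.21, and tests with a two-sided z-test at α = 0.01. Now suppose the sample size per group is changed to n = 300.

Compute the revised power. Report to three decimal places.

With n = 300 per group: δ = d·√(n/2) = 0.21 × √(300/2) = 2.5720. Critical value z_{0.005} = 2.576.
Revised power = Φ(δ − 2.576) + Φ(−δ − 2.576) = Φ(-0.004) + Φ(-5.148) = 0.4985 + 0.0000 = 0.4985.

Power ≈ 0.498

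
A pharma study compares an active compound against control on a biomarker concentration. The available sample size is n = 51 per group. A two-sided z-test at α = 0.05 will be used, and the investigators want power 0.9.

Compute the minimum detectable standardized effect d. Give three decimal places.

d ≈ 0.642

Need Φ(δ − 1.960) = 0.9, so δ = 1.960 + 1.282 = 3.242.
(The second rejection-region term Φ(−δ − z_{α/2}) is negligible and dropped.)
δ = d·√(n/2) ⇒ d = δ/√(n/2) = 3.242/√(51/2) = 0.6419.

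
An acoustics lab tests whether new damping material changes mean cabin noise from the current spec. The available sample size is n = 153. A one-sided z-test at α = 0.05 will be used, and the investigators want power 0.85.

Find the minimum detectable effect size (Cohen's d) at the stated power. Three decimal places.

d ≈ 0.217

Required noncentrality: δ = z_{0.05} + z_{0.15} = 1.645 + 1.036 = 2.681.
δ = d·√n ⇒ d = δ/√n = 2.681/√153 = 0.2168.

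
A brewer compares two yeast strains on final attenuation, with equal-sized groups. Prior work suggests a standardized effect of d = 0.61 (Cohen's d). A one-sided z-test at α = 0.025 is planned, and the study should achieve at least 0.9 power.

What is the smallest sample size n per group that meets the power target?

For power 0.9 need Φ(δ − z_{0.025}) = 0.9, so δ = z_{0.025} + z_{0.10} = 1.960 + 1.282 = 3.242.
δ = d·√(n/2) ⇒ n = 2(δ/d)² = 2 × (3.242 / 0.61)² = 56.48.
Round up to the next whole unit.

n = 57 per group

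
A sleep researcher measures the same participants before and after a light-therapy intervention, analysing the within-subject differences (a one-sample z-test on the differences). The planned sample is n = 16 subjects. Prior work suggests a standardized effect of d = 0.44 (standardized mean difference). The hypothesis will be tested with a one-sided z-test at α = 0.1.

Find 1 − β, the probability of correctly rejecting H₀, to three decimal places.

Noncentrality parameter: δ = d·√n = 0.44 × √16 = 1.7600
One-sided α = 0.1 → critical value z_{0.1} = 1.282.
Power = P(Z > 1.282 − δ) = Φ(0.478) = 0.6838.

Power ≈ 0.684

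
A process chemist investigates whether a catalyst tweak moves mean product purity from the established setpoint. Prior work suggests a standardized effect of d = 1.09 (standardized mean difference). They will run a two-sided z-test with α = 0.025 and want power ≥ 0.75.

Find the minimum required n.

For power 0.75 need Φ(δ − z_{0.0125}) = 0.75, so δ = z_{0.0125} + z_{0.25} = 2.241 + 0.674 = 2.916.
(Ignoring the negligible lower-tail rejection probability gives the usual closed-form inversion.)
δ = d·√n ⇒ n = (δ/d)² = (2.916 / 1.09)² = 7.16.
Rounding up, n = 8.

n = 8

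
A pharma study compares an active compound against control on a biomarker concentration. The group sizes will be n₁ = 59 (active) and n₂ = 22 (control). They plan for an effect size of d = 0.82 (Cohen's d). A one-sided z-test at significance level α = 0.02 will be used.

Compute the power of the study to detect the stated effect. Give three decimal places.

Noncentrality parameter: δ = d / √(1/n₁ + 1/n₂) = 0.82 / √(1/59 + 1/22) = 3.2825
Critical value for a one-sided test at α = 0.02: z_α = 2.054.
Power = Φ(δ − 2.054) = Φ(1.229) = 0.8904.

Power ≈ 0.890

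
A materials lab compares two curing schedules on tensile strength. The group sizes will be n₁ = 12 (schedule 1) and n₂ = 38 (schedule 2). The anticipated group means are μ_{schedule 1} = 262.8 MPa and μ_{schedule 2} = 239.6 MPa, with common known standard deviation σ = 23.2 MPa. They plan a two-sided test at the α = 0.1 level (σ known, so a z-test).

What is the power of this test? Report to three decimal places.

Standardized effect: d = |μ_{schedule 1} − μ_{schedule 2}| / σ = |262.8 − 239.6| / 23.2 = 1.0000
Noncentrality parameter: δ = d / √(1/n₁ + 1/n₂) = 1.0000 / √(1/12 + 1/38) = 3.0199
Two-sided α = 0.1 → critical value z_{0.05} = 1.645.
Power = Φ(δ − 1.645) + Φ(−δ − 1.645) = Φ(1.375) + Φ(-4.665) = 0.9154 + 0.0000 = 0.9154.

Power ≈ 0.915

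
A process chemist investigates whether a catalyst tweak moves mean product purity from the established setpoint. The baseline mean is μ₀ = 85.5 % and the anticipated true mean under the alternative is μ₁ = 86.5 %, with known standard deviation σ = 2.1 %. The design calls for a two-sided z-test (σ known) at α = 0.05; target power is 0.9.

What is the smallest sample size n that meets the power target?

n = 47

Standardized effect: d = |μ₁ − μ₀| / σ = |86.5 − 85.5| / 2.1 = 0.4762
For power 0.9 need Φ(δ − z_{0.025}) = 0.9, so δ = z_{0.025} + z_{0.10} = 1.960 + 1.282 = 3.242.
(The Φ(−δ − z_{α/2}) term is vanishingly small for δ > 0 and is dropped in the standard sample-size formula.)
δ = d·√n ⇒ n = (δ/d)² = (3.242 / 0.4762)² = 46.34.
Rounding up, n = 47.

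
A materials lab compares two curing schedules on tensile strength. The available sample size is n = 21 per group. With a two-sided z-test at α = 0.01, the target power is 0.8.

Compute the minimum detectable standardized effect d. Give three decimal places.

Required noncentrality: δ = z_{0.005} + z_{0.20} = 2.576 + 0.842 = 3.417.
(The second rejection-region term Φ(−δ − z_{α/2}) is negligible and dropped.)
δ = d·√(n/2) ⇒ d = δ/√(n/2) = 3.417/√(21/2) = 1.0546.

d ≈ 1.055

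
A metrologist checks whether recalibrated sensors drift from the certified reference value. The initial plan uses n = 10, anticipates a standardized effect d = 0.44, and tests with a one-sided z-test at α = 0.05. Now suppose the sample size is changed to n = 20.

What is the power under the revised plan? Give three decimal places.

With n = 20: δ = d·√n = 0.44 × √20 = 1.9677. Critical value z_{0.05} = 1.645.
Revised power = P(Z > 1.645 − δ) = Φ(0.323) = 0.6266.

Power ≈ 0.627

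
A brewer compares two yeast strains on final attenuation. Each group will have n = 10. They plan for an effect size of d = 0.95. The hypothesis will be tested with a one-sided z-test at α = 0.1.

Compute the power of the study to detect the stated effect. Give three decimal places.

Noncentrality parameter: δ = d·√(n/2) = 0.95 × √(10/2) = 2.1243
Critical value for a one-sided test at α = 0.1: z_α = 1.282.
Power = P(Z > 1.282 − δ) = Φ(0.843) = 0.8003.

Power ≈ 0.800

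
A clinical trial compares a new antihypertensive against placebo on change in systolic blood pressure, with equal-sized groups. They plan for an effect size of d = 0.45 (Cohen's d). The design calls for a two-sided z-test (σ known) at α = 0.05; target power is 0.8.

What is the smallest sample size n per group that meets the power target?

For power 0.8 need Φ(δ − z_{0.025}) = 0.8, so δ = z_{0.025} + z_{0.20} = 1.960 + 0.842 = 2.802.
(The Φ(−δ − z_{α/2}) term is vanishingly small for δ > 0 and is dropped in the standard sample-size formula.)
δ = d·√(n/2) ⇒ n = 2(δ/d)² = 2 × (2.802 / 0.45)² = 77.52.
Round up to the next whole unit.

n = 78 per group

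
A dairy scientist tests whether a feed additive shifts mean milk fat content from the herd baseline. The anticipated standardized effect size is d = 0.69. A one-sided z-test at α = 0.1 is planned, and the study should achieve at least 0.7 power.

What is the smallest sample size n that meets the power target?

For power 0.7 need Φ(δ − z_{0.1}) = 0.7, so δ = z_{0.1} + z_{0.30} = 1.282 + 0.524 = 1.806.
δ = d·√n ⇒ n = (δ/d)² = (1.806 / 0.69)² = 6.85.
Round up to the next whole unit.

n = 7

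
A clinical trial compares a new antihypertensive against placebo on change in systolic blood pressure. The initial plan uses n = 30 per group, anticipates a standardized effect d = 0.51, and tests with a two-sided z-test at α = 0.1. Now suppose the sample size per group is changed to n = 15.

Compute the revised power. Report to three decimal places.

Power ≈ 0.403

With n = 15 per group: δ = d·√(n/2) = 0.51 × √(15/2) = 1.3967. Critical value z_{0.05} = 1.645.
Revised power = Φ(δ − 1.645) + Φ(−δ − 1.645) = Φ(-0.248) + Φ(-3.042) = 0.4020 + 0.0012 = 0.4032.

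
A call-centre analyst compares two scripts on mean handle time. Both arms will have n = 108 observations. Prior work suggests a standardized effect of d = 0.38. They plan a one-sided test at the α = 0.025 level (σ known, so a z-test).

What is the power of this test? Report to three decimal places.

Noncentrality parameter: δ = d·√(n/2) = 0.38 × √(108/2) = 2.7924
One-sided α = 0.025 → critical value z_{0.025} = 1.960.
Power = Φ(δ − 1.960) = Φ(0.832) = 0.7974.

Power ≈ 0.797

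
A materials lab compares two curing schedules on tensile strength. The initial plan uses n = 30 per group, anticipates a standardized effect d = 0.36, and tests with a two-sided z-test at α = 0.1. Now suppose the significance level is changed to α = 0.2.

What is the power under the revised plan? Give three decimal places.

Power ≈ 0.549

δ = d·√(n/2) = 0.36 × √(30/2) = 1.3943 (unchanged). New critical value: z_{0.1} = 1.282.
Revised power = Φ(δ − 1.282) + Φ(−δ − 1.282) = Φ(0.113) + Φ(-2.676) = 0.5449 + 0.0037 = 0.5486.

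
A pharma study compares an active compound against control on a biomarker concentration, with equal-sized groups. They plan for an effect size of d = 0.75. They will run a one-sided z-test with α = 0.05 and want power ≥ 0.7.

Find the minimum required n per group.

n = 17 per group

Set Φ(δ − 1.645) = 0.7; then δ − 1.645 = Φ⁻¹(0.7) = 0.524, giving δ = 2.169.
δ = d·√(n/2) ⇒ n = 2(δ/d)² = 2 × (2.169 / 0.75)² = 16.73.
Round up to the next whole unit.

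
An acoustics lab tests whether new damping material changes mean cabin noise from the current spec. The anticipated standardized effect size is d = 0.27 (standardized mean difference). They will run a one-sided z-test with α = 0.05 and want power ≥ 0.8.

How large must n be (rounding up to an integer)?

For power 0.8 need Φ(δ − z_{0.05}) = 0.8, so δ = z_{0.05} + z_{0.20} = 1.645 + 0.842 = 2.486.
δ = d·√n ⇒ n = (δ/d)² = (2.486 / 0.27)² = 84.81.
Round up to the next whole unit.

n = 85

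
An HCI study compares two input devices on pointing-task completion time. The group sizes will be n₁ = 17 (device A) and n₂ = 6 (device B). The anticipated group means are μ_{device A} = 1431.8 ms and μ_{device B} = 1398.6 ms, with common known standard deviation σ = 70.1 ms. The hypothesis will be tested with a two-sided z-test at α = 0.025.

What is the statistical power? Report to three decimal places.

Standardized effect: d = |μ_{device A} − μ_{device B}| / σ = |1431.8 − 1398.6| / 70.1 = 0.4736
Noncentrality parameter: λ = d / √(1/n₁ + 1/n₂) = 0.4736 / √(1/17 + 1/6) = 0.9974
Critical value for a two-sided test at α = 0.025: z_{α/2} = 2.241.
Power = Φ(λ − 2.241) + Φ(−λ − 2.241) = Φ(-1.244) + Φ(-3.239) = 0.1067 + 0.0006 = 0.1073.

Power ≈ 0.107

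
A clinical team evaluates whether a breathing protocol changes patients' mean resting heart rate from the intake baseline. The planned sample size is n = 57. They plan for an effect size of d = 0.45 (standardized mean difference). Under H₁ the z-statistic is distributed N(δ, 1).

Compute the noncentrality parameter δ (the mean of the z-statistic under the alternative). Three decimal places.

δ ≈ 3.397

δ = d·√n = 0.45 × √57 = 3.3974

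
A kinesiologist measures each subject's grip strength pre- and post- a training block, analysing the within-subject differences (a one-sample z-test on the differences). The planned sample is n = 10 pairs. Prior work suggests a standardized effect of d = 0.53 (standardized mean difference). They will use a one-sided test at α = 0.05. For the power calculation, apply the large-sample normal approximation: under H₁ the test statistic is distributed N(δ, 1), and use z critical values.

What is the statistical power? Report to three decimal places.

Power ≈ 0.512

Noncentrality parameter: δ = d·√n = 0.53 × √10 = 1.6760
Critical value for a one-sided test at α = 0.05: z_α = 1.645.
Power = P(Z > 1.645 − δ) = Φ(0.031) = 0.5124.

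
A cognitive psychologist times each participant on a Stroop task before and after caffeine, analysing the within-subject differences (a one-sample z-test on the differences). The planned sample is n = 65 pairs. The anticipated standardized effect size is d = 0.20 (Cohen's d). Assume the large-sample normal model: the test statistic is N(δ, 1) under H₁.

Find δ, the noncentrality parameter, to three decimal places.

δ ≈ 1.612

δ = d·√n = 0.20 × √65 = 1.6125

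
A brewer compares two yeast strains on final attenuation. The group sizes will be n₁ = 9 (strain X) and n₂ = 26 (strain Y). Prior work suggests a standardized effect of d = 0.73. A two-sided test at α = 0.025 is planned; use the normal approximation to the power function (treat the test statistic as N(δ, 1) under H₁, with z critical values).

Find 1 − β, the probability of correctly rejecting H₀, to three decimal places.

Power ≈ 0.362

Noncentrality parameter: δ = d / √(1/n₁ + 1/n₂) = 0.73 / √(1/9 + 1/26) = 1.8875
Critical value for a two-sided test at α = 0.025: z_{α/2} = 2.241.
Power = Φ(δ − 2.241) + Φ(−δ − 2.241) = Φ(-0.354) + Φ(-4.129) = 0.3617 + 0.0000 = 0.3617.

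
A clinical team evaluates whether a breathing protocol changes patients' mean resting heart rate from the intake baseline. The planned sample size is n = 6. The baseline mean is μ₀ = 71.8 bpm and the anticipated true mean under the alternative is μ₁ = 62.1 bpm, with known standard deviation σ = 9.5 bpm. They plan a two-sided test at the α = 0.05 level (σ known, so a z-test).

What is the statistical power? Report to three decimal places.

Power ≈ 0.706

Standardized effect: d = |μ₁ − μ₀| / σ = |62.1 − 71.8| / 9.5 = 1.0211
Noncentrality parameter: δ = d·√n = 1.0211 × √6 = 2.5011
Critical value for a two-sided test at α = 0.05: z_{α/2} = 1.960.
Power = Φ(δ − 1.960) + Φ(−δ − 1.960) = Φ(0.541) + Φ(-4.461) = 0.7058 + 0.0000 = 0.7058.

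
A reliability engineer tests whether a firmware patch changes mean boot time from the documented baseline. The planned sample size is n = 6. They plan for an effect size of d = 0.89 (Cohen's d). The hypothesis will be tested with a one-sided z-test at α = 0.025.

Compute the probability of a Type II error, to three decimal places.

β ≈ 0.413

Noncentrality parameter: δ = d·√n = 0.89 × √6 = 2.1800
Critical value for a one-sided test at α = 0.025: z_α = 1.960.
Power = Φ(δ − 1.960) = Φ(0.220) = 0.5871.
Type II error: β = 1 − power = 1 − 0.5871 = 0.4129.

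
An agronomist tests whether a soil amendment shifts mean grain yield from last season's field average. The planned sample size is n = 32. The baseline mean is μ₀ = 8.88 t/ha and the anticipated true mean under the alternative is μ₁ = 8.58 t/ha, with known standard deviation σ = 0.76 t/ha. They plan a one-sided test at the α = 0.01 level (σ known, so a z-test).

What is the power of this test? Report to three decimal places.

Power ≈ 0.463

Standardized effect: d = |μ₁ − μ₀| / σ = |8.58 − 8.88| / 0.76 = 0.3947
Noncentrality parameter: δ = d·√n = 0.3947 × √32 = 2.2330
One-sided α = 0.01 → critical value z_{0.01} = 2.326.
Power = Φ(δ − 2.326) = Φ(-0.093) = 0.4628.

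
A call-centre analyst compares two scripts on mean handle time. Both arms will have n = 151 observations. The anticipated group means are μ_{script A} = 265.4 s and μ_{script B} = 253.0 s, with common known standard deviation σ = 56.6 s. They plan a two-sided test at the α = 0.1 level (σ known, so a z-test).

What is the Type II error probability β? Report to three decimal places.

Standardized effect: d = |μ_{script A} − μ_{script B}| / σ = |265.4 − 253.0| / 56.6 = 0.2191
Noncentrality parameter: δ = d·√(n/2) = 0.2191 × √(151/2) = 1.9036
Two-sided α = 0.1 → critical value z_{0.05} = 1.645.
Power = Φ(δ − 1.645) + Φ(−δ − 1.645) = Φ(0.259) + Φ(-3.548) = 0.6021 + 0.0002 = 0.6023.
Type II error: β = 1 − power = 1 − 0.6023 = 0.3977.

β ≈ 0.398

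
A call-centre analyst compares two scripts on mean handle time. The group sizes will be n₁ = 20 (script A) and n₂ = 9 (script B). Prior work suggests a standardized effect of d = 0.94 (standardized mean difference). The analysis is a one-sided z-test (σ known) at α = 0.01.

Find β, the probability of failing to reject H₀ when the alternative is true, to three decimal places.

Noncentrality parameter: λ = d / √(1/n₁ + 1/n₂) = 0.94 / √(1/20 + 1/9) = 2.3419
Critical value for a one-sided test at α = 0.01: z_α = 2.326.
Power = Φ(λ − 2.326) = Φ(0.016) = 0.5062.
Type II error: β = 1 − power = 1 − 0.5062 = 0.4938.

β ≈ 0.494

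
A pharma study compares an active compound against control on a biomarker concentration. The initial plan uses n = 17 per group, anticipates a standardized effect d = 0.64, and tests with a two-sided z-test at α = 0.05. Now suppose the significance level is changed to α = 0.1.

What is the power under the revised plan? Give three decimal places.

δ = d·√(n/2) = 0.64 × √(17/2) = 1.8659 (unchanged). New critical value: z_{0.05} = 1.645.
Revised power = Φ(δ − 1.645) + Φ(−δ − 1.645) = Φ(0.221) + Φ(-3.511) = 0.5875 + 0.0002 = 0.5877.

Power ≈ 0.588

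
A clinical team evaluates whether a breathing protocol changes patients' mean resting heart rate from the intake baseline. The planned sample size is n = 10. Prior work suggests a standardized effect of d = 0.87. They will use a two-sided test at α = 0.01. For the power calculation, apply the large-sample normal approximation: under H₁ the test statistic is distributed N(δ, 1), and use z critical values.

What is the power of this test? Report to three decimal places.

Power ≈ 0.570

Noncentrality parameter: δ = d·√n = 0.87 × √10 = 2.7512
Critical value for a two-sided test at α = 0.01: z_{α/2} = 2.576.
Power = Φ(δ − 2.576) + Φ(−δ − 2.576) = Φ(0.175) + Φ(-5.327) = 0.5696 + 0.0000 = 0.5696.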